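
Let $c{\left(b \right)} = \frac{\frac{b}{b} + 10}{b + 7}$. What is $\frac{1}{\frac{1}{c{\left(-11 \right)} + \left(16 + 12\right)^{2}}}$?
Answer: $\frac{3125}{4} \approx 781.25$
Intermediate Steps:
$c{\left(b \right)} = \frac{11}{7 + b}$ ($c{\left(b \right)} = \frac{1 + 10}{7 + b} = \frac{11}{7 + b}$)
$\frac{1}{\frac{1}{c{\left(-11 \right)} + \left(16 + 12\right)^{2}}} = \frac{1}{\frac{1}{\frac{11}{7 - 11} + \left(16 + 12\right)^{2}}} = \frac{1}{\frac{1}{\frac{11}{-4} + 28^{2}}} = \frac{1}{\frac{1}{11 \left(- \frac{1}{4}\right) + 784}} = \frac{1}{\frac{1}{- \frac{11}{4} + 784}} = \frac{1}{\frac{1}{\frac{3125}{4}}} = \frac{1}{\frac{4}{3125}} = \frac{3125}{4}$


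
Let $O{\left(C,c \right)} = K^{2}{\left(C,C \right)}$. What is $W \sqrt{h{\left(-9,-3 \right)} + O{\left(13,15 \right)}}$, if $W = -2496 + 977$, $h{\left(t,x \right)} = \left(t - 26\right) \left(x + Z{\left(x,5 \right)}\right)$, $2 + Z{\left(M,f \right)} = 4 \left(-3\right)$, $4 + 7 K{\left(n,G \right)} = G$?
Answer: $- 434 \sqrt{7309} \approx -37104.0$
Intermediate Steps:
$K{\left(n,G \right)} = - \frac{4}{7} + \frac{G}{7}$
$O{\left(C,c \right)} = \left(- \frac{4}{7} + \frac{C}{7}\right)^{2}$
$Z{\left(M,f \right)} = -14$ ($Z{\left(M,f \right)} = -2 + 4 \left(-3\right) = -2 - 12 = -14$)
$h{\left(t,x \right)} = \left(-26 + t\right) \left(-14 + x\right)$ ($h{\left(t,x \right)} = \left(t - 26\right) \left(x - 14\right) = \left(-26 + t\right) \left(-14 + x\right)$)
$W = -1519$
$W \sqrt{h{\left(-9,-3 \right)} + O{\left(13,15 \right)}} = - 1519 \sqrt{\left(364 - -78 - -126 - -27\right) + \frac{\left(-4 + 13\right)^{2}}{49}} = - 1519 \sqrt{\left(364 + 78 + 126 + 27\right) + \frac{9^{2}}{49}} = - 1519 \sqrt{595 + \frac{1}{49} \cdot 81} = - 1519 \sqrt{595 + \frac{81}{49}} = - 1519 \sqrt{\frac{29236}{49}} = - 1519 \frac{2 \sqrt{7309}}{7} = - 434 \sqrt{7309}$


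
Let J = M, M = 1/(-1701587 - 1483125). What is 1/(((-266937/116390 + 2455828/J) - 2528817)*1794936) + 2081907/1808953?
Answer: 1700842962389458176543029998097/1477849384887652300041488827428 ≈ 1.1509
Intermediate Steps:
M = -1/3184712 (M = 1/(-3184712) = -1/3184712 ≈ -3.1400e-7)
J = -1/3184712 ≈ -3.1400e-7
1/(((-266937/116390 + 2455828/J) - 2528817)*1794936) + 2081907/1808953 = 1/(((-266937/116390 + 2455828/(-1/3184712)) - 2528817)*1794936) + 2081907/1808953 = (1/1794936)/((-266937*1/116390 + 2455828*(-3184712)) - 2528817) + 2081907*(1/1808953) = (1/1794936)/((-266937/116390 - 7821104901536) - 2528817) + 2081907/1808953 = (1/1794936)/(-910298399490041977/116390 - 2528817) + 2081907/1808953 = (1/1794936)/(-910298693819052607/116390) + 2081907/1808953 = -116390/910298693819052607*1/1794936 + 2081907/1808953 = -58195/816963948144397505099076 + 2081907/1808953 = 1700842962389458176543029998097/1477849384887652300041488827428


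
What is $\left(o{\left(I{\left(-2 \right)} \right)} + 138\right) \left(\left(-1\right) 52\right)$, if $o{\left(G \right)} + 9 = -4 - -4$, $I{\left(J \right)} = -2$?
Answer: $-6708$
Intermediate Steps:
$o{\left(G \right)} = -9$ ($o{\left(G \right)} = -9 - 0 = -9 + \left(-4 + 4\right) = -9 + 0 = -9$)
$\left(o{\left(I{\left(-2 \right)} \right)} + 138\right) \left(\left(-1\right) 52\right) = \left(-9 + 138\right) \left(\left(-1\right) 52\right) = 129 \left(-52\right) = -6708$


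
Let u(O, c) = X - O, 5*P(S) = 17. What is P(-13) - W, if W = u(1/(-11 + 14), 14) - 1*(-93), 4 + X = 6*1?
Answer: -1369/15 ≈ -91.267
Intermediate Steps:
P(S) = 17/5 (P(S) = (1/5)*17 = 17/5)
X = 2 (X = -4 + 6*1 = -4 + 6 = 2)
u(O, c) = 2 - O
W = 284/3 (W = (2 - 1/(-11 + 14)) - 1*(-93) = (2 - 1/3) + 93 = 5/3 + 93 = 284/3 ≈ 94.667)
P(-13) - W = 17/5 - 1*284/3 = 17/5 - 284/3 = -1369/15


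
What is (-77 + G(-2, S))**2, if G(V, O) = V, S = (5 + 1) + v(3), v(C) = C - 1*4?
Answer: 6241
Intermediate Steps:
v(C) = -4 + C (v(C) = C - 4 = -4 + C)
S = 5 (S = (5 + 1) + (-4 + 3) = 6 - 1 = 5)
(-77 + G(-2, S))**2 = (-77 - 2)**2 = (-79)**2 = 6241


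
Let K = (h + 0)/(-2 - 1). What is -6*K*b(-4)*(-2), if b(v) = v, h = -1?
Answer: -16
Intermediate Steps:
K = ⅓ (K = (-1 + 0)/(-2 - 1) = -1/(-3) = -1*(-⅓) = ⅓ ≈ 0.33333)
-6*K*b(-4)*(-2) = -6*(⅓)*(-4)*(-2) = -(-8)*(-2) = -6*8/3 = -16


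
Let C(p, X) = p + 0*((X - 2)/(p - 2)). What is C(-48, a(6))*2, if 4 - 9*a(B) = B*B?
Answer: -96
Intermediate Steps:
a(B) = 4/9 - B**2/9 (a(B) = 4/9 - B*B/9 = 4/9 - B**2/9)
C(p, X) = p (C(p, X) = p + 0*((-2 + X)/(-2 + p)) = p + 0 = p)
C(-48, a(6))*2 = -48*2 = -96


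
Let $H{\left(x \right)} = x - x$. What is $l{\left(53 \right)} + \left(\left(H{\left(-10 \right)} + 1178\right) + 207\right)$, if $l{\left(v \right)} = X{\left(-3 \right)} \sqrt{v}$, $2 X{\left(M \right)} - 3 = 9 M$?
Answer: $1385 - 12 \sqrt{53} \approx 1297.6$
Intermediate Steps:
$H{\left(x \right)} = 0$
$X{\left(M \right)} = \frac{3}{2} + \frac{9 M}{2}$
$l{\left(v \right)} = - 12 \sqrt{v}$ ($l{\left(v \right)} = \left(\frac{3}{2} + \frac{9}{2} \left(-3\right)\right) \sqrt{v} = \left(\frac{3}{2} - \frac{27}{2}\right) \sqrt{v} = - 12 \sqrt{v}$)
$l{\left(53 \right)} + \left(\left(H{\left(-10 \right)} + 1178\right) + 207\right) = - 12 \sqrt{53} + \left(\left(0 + 1178\right) + 207\right) = - 12 \sqrt{53} + \left(1178 + 207\right) = - 12 \sqrt{53} + 1385 = 1385 - 12 \sqrt{53}$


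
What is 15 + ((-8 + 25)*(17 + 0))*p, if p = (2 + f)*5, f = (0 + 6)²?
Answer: 54925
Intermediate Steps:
f = 36 (f = 6² = 36)
p = 190 (p = (2 + 36)*5 = 38*5 = 190)
15 + ((-8 + 25)*(17 + 0))*p = 15 + ((-8 + 25)*(17 + 0))*190 = 15 + (17*17)*190 = 15 + 289*190 = 15 + 54910 = 54925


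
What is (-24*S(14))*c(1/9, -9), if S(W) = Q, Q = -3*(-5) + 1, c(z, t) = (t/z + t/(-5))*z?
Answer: 16896/5 ≈ 3379.2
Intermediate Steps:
c(z, t) = z*(-t/5 + t/z) (c(z, t) = (t/z + t*(-1/5))*z = (t/z - t/5)*z = (-t/5 + t/z)*z = z*(-t/5 + t/z))
Q = 16 (Q = 15 + 1 = 16)
S(W) = 16
(-24*S(14))*c(1/9, -9) = (-24*16)*((1/5)*(-9)*(5 - 1/9)) = -384*(-9)*(5 - 1*1/9)/5 = -384*(-9)*(5 - 1/9)/5 = -384*(-9)*44/(5*9) = -384*(-44/5) = 16896/5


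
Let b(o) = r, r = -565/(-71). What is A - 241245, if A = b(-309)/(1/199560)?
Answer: 95623005/71 ≈ 1.3468e+6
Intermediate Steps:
r = 565/71 (r = -565*(-1/71) = 565/71 ≈ 7.9577)
b(o) = 565/71
A = 112751400/71 (A = 565/(71*(1/199560)) = (565/71)*199560 = 112751400/71 ≈ 1.5880e+6)
A - 241245 = 112751400/71 - 241245 = 95623005/71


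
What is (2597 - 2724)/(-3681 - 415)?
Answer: 127/4096 ≈ 0.031006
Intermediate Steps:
(2597 - 2724)/(-3681 - 415) = -127/(-4096) = -127*(-1/4096) = 127/4096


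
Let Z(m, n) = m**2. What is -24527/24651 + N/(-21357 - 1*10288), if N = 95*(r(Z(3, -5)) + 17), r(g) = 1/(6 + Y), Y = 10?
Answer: -2611566865/2496258864 ≈ -1.0462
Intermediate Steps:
r(g) = 1/16 (r(g) = 1/(6 + 10) = 1/16)
N = 25935/16 (N = 95*(1/16 + 17) = 95*(273/16) = 25935/16 ≈ 1620.9)
-24527/24651 + N/(-21357 - 1*10288) = -24527/24651 + 25935/(16*(-21357 - 1*10288)) = -24527*1/24651 + 25935/(16*(-21357 - 10288)) = -24527/24651 + (25935/16)/(-31645) = -24527/24651 + (25935/16)*(-1/31645) = -24527/24651 - 5187/101264 = -2611566865/2496258864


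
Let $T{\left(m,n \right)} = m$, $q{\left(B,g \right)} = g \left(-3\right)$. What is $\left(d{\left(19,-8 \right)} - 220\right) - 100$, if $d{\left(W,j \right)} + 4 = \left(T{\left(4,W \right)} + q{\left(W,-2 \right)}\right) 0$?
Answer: $-324$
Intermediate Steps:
$q{\left(B,g \right)} = - 3 g$
$d{\left(W,j \right)} = -4$ ($d{\left(W,j \right)} = -4 + \left(4 - -6\right) 0 = -4 + \left(4 + 6\right) 0 = -4 + 10 \cdot 0 = -4 + 0 = -4$)
$\left(d{\left(19,-8 \right)} - 220\right) - 100 = \left(-4 - 220\right) - 100 = -224 - 100 = -324$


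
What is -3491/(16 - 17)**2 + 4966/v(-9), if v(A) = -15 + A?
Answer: -44375/12 ≈ -3697.9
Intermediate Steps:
-3491/(16 - 17)**2 + 4966/v(-9) = -3491/(16 - 17)**2 + 4966/(-15 - 9) = -3491/((-1)**2) + 4966/(-24) = -3491/1 + 4966*(-1/24) = -3491*1 - 2483/12 = -3491 - 2483/12 = -44375/12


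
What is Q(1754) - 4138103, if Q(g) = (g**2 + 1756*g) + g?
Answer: 2020191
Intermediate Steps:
Q(g) = g**2 + 1757*g
Q(1754) - 4138103 = 1754*(1757 + 1754) - 4138103 = 1754*3511 - 4138103 = 6158294 - 4138103 = 2020191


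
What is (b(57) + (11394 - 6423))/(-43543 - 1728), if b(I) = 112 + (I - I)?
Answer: -299/2663 ≈ -0.11228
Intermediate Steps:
b(I) = 112 (b(I) = 112 + 0 = 112)
(b(57) + (11394 - 6423))/(-43543 - 1728) = (112 + (11394 - 6423))/(-43543 - 1728) = (112 + 4971)/(-45271) = 5083*(-1/45271) = -299/2663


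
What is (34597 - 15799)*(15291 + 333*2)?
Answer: 299959686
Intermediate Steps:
(34597 - 15799)*(15291 + 333*2) = 18798*(15291 + 666) = 18798*15957 = 299959686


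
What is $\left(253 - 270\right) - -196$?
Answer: $179$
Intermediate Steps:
$\left(253 - 270\right) - -196 = -17 + 196 = 179$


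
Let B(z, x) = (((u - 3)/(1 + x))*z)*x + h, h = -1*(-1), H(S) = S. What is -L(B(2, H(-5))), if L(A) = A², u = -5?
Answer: -361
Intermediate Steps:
h = 1
B(z, x) = 1 - 8*x*z/(1 + x) (B(z, x) = (((-5 - 3)/(1 + x))*z)*x + 1 = ((-8/(1 + x))*z)*x + 1 = (-8*z/(1 + x))*x + 1 = -8*x*z/(1 + x) + 1 = 1 - 8*x*z/(1 + x))
-L(B(2, H(-5))) = -((1 - 5 - 8*(-5)*2)/(1 - 5))² = -((1 - 5 + 80)/(-4))² = -(-¼*76)² = -1*(-19)² = -1*361 = -361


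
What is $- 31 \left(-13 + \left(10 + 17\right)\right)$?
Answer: $-434$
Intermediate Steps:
$- 31 \left(-13 + \left(10 + 17\right)\right) = - 31 \left(-13 + 27\right) = \left(-31\right) 14 = -434$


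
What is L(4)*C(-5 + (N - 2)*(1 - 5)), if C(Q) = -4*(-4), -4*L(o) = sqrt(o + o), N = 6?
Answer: -8*sqrt(2) ≈ -11.314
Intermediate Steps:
L(o) = -sqrt(2)*sqrt(o)/4 (L(o) = -sqrt(o + o)/4 = -sqrt(2)*sqrt(o)/4)
C(Q) = 16
L(4)*C(-5 + (N - 2)*(1 - 5)) = -sqrt(2)*sqrt(4)/4*16 = -1/4*sqrt(2)*2*16 = -sqrt(2)/2*16 = -8*sqrt(2)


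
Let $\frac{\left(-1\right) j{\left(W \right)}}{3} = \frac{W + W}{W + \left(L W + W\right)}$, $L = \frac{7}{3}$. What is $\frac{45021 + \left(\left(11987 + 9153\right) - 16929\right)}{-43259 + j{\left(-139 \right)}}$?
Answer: $- \frac{640016}{562385} \approx -1.138$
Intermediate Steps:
$L = \frac{7}{3}$ ($L = 7 \cdot \frac{1}{3} = \frac{7}{3} \approx 2.3333$)
$j{\left(W \right)} = - \frac{18}{13}$ ($j{\left(W \right)} = - 3 \frac{W + W}{W + \left(\frac{7 W}{3} + W\right)} = - 3 \frac{2 W}{W + \frac{10 W}{3}} = - 3 \frac{2 W}{\frac{13}{3} W} = - 3 \cdot 2 W \frac{3}{13 W} = \left(-3\right) \frac{6}{13} = - \frac{18}{13}$)
$\frac{45021 + \left(\left(11987 + 9153\right) - 16929\right)}{-43259 + j{\left(-139 \right)}} = \frac{45021 + \left(\left(11987 + 9153\right) - 16929\right)}{-43259 - \frac{18}{13}} = \frac{45021 + \left(21140 - 16929\right)}{- \frac{562385}{13}} = \left(45021 + 4211\right) \left(- \frac{13}{562385}\right) = 49232 \left(- \frac{13}{562385}\right) = - \frac{640016}{562385}$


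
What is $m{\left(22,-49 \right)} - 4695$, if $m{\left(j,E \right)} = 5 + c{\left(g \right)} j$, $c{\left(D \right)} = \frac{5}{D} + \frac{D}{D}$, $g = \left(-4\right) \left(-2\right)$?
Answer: $- \frac{18617}{4} \approx -4654.3$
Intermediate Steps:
$g = 8$
$c{\left(D \right)} = 1 + \frac{5}{D}$ ($c{\left(D \right)} = \frac{5}{D} + 1 = 1 + \frac{5}{D}$)
$m{\left(j,E \right)} = 5 + \frac{13 j}{8}$ ($m{\left(j,E \right)} = 5 + \frac{5 + 8}{8} j = 5 + \frac{1}{8} \cdot 13 j = 5 + \frac{13 j}{8}$)
$m{\left(22,-49 \right)} - 4695 = \left(5 + \frac{13}{8} \cdot 22\right) - 4695 = \left(5 + \frac{143}{4}\right) - 4695 = \frac{163}{4} - 4695 = - \frac{18617}{4}$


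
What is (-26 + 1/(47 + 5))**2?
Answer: 1825201/2704 ≈ 675.00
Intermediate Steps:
(-26 + 1/(47 + 5))**2 = (-26 + 1/52)**2 = (-1351/52)**2 = 1825201/2704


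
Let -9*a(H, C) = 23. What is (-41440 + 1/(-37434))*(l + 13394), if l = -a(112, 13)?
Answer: -187034465082809/336906 ≈ -5.5515e+8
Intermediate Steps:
a(H, C) = -23/9 (a(H, C) = -1/9*23 = -23/9)
l = 23/9 (l = -1*(-23/9) = 23/9 ≈ 2.5556)
(-41440 + 1/(-37434))*(l + 13394) = (-41440 + 1/(-37434))*(23/9 + 13394) = (-41440 - 1/37434)*(120569/9) = -1551264961/37434*120569/9 = -187034465082809/336906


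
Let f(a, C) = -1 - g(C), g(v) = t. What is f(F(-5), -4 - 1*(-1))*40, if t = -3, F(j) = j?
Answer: 80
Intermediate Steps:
g(v) = -3
f(a, C) = 2 (f(a, C) = -1 - 1*(-3) = -1 + 3 = 2)
f(F(-5), -4 - 1*(-1))*40 = 2*40 = 80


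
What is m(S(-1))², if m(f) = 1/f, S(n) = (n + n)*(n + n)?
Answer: 1/16 ≈ 0.062500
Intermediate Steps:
S(n) = 4*n² (S(n) = (2*n)*(2*n) = 4*n²)
m(S(-1))² = (1/(4*(-1)²))² = (1/(4*1))² = (1/4)² = (¼)² = 1/16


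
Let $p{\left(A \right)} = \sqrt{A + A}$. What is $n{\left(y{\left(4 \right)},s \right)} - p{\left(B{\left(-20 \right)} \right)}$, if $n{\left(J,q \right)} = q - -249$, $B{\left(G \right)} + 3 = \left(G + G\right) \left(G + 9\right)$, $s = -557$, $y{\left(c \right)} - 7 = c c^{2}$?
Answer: $-308 - \sqrt{874} \approx -337.56$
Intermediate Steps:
$y{\left(c \right)} = 7 + c^{3}$ ($y{\left(c \right)} = 7 + c c^{2} = 7 + c^{3}$)
$B{\left(G \right)} = -3 + 2 G \left(9 + G\right)$ ($B{\left(G \right)} = -3 + \left(G + G\right) \left(G + 9\right) = -3 + 2 G \left(9 + G\right)$)
$n{\left(J,q \right)} = 249 + q$ ($n{\left(J,q \right)} = q + 249 = 249 + q$)
$p{\left(A \right)} = \sqrt{2} \sqrt{A}$ ($p{\left(A \right)} = \sqrt{2 A} = \sqrt{2} \sqrt{A}$)
$n{\left(y{\left(4 \right)},s \right)} - p{\left(B{\left(-20 \right)} \right)} = \left(249 - 557\right) - \sqrt{2} \sqrt{-3 + 2 \left(-20\right)^{2} + 18 \left(-20\right)} = -308 - \sqrt{2} \sqrt{-3 + 2 \cdot 400 - 360} = -308 - \sqrt{2} \sqrt{-3 + 800 - 360} = -308 - \sqrt{2} \sqrt{437} = -308 - \sqrt{874}$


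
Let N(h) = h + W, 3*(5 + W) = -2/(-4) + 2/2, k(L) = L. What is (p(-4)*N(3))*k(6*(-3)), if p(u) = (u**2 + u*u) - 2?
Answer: 810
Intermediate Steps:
W = -9/2 (W = -5 + (-2/(-4) + 2/2)/3 = -5 + (-2*(-1/4) + 2*(1/2))/3 = -5 + (1/2 + 1)/3 = -5 + (1/3)*(3/2) = -5 + 1/2 = -9/2 ≈ -4.5000)
N(h) = -9/2 + h (N(h) = h - 9/2 = -9/2 + h)
p(u) = -2 + 2*u**2 (p(u) = (u**2 + u**2) - 2 = 2*u**2 - 2 = -2 + 2*u**2)
(p(-4)*N(3))*k(6*(-3)) = ((-2 + 2*(-4)**2)*(-9/2 + 3))*(6*(-3)) = ((-2 + 2*16)*(-3/2))*(-18) = ((-2 + 32)*(-3/2))*(-18) = (30*(-3/2))*(-18) = -45*(-18) = 810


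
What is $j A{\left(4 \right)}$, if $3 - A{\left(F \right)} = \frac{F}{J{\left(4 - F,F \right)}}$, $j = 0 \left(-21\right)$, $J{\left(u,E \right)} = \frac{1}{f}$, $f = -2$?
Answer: $0$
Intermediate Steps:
$J{\left(u,E \right)} = - \frac{1}{2}$ ($J{\left(u,E \right)} = \frac{1}{-2} = - \frac{1}{2}$)
$j = 0$
$A{\left(F \right)} = 3 + 2 F$ ($A{\left(F \right)} = 3 - \frac{F}{- \frac{1}{2}} = 3 - F \left(-2\right) = 3 - - 2 F = 3 + 2 F$)
$j A{\left(4 \right)} = 0 \left(3 + 2 \cdot 4\right) = 0 \left(3 + 8\right) = 0 \cdot 11 = 0$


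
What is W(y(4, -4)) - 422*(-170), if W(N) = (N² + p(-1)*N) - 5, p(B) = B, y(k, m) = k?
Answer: 71747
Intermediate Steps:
W(N) = -5 + N² - N (W(N) = (N² - N) - 5 = -5 + N² - N)
W(y(4, -4)) - 422*(-170) = (-5 + 4² - 1*4) - 422*(-170) = (-5 + 16 - 4) + 71740 = 7 + 71740 = 71747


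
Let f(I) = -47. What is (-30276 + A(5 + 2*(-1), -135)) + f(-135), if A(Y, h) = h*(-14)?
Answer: -28433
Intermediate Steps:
A(Y, h) = -14*h
(-30276 + A(5 + 2*(-1), -135)) + f(-135) = (-30276 - 14*(-135)) - 47 = (-30276 + 1890) - 47 = -28386 - 47 = -28433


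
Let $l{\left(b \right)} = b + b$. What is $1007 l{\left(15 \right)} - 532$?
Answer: $29678$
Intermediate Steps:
$l{\left(b \right)} = 2 b$
$1007 l{\left(15 \right)} - 532 = 1007 \cdot 2 \cdot 15 - 532 = 1007 \cdot 30 - 532 = 30210 - 532 = 29678$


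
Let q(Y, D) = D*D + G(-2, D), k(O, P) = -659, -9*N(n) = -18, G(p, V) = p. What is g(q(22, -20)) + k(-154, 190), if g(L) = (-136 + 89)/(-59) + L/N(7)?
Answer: -27093/59 ≈ -459.20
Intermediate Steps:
N(n) = 2 (N(n) = -⅑*(-18) = 2)
q(Y, D) = -2 + D² (q(Y, D) = D*D - 2 = D² - 2 = -2 + D²)
g(L) = 47/59 + L/2 (g(L) = (-136 + 89)/(-59) + L/2 = -47*(-1/59) + L*(½) = 47/59 + L/2)
g(q(22, -20)) + k(-154, 190) = (47/59 + (-2 + (-20)²)/2) - 659 = (47/59 + (-2 + 400)/2) - 659 = (47/59 + (½)*398) - 659 = (47/59 + 199) - 659 = 11788/59 - 659 = -27093/59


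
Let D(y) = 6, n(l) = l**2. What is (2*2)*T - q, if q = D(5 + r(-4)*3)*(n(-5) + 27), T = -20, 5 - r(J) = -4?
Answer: -392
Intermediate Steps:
r(J) = 9 (r(J) = 5 - 1*(-4) = 5 + 4 = 9)
q = 312 (q = 6*((-5)**2 + 27) = 6*(25 + 27) = 6*52 = 312)
(2*2)*T - q = (2*2)*(-20) - 1*312 = 4*(-20) - 312 = -80 - 312 = -392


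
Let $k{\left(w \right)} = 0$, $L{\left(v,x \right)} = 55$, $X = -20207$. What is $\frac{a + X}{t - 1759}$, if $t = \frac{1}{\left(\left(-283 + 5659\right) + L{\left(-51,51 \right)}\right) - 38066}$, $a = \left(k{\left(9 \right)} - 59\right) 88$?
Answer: $\frac{828896365}{57404966} \approx 14.439$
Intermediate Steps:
$a = -5192$ ($a = \left(0 - 59\right) 88 = \left(-59\right) 88 = -5192$)
$t = - \frac{1}{32635}$ ($t = \frac{1}{\left(\left(-283 + 5659\right) + 55\right) - 38066} = \frac{1}{\left(5376 + 55\right) - 38066} = \frac{1}{5431 - 38066} = \frac{1}{-32635} = - \frac{1}{32635} \approx -3.0642 \cdot 10^{-5}$)
$\frac{a + X}{t - 1759} = \frac{-5192 - 20207}{- \frac{1}{32635} - 1759} = - \frac{25399}{- \frac{57404966}{32635}} = \left(-25399\right) \left(- \frac{32635}{57404966}\right) = \frac{828896365}{57404966}$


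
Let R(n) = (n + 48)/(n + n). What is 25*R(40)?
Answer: 55/2 ≈ 27.500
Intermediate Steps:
R(n) = (48 + n)/(2*n) (R(n) = (48 + n)/((2*n)) = (48 + n)*(1/(2*n)) = (48 + n)/(2*n))
25*R(40) = 25*((1/2)*(48 + 40)/40) = 25*((1/2)*(1/40)*88) = 25*(11/10) = 55/2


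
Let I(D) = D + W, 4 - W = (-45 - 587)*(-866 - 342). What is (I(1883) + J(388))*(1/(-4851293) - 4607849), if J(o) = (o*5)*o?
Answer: 197810772523409542/4851293 ≈ 4.0775e+10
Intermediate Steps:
W = -763452 (W = 4 - (-45 - 587)*(-866 - 342) = 4 - (-632)*(-1208) = 4 - 1*763456 = 4 - 763456 = -763452)
I(D) = -763452 + D (I(D) = D - 763452 = -763452 + D)
J(o) = 5*o² (J(o) = (5*o)*o = 5*o²)
(I(1883) + J(388))*(1/(-4851293) - 4607849) = ((-763452 + 1883) + 5*388²)*(1/(-4851293) - 4607849) = (-761569 + 5*150544)*(-1/4851293 - 4607849) = (-761569 + 752720)*(-22354025598758/4851293) = -8849*(-22354025598758/4851293) = 197810772523409542/4851293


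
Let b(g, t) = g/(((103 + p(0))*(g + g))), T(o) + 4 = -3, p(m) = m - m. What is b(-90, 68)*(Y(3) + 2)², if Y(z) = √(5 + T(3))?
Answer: (2 + I*√2)²/206 ≈ 0.0097087 + 0.02746*I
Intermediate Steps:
p(m) = 0
T(o) = -7 (T(o) = -4 - 3 = -7)
Y(z) = I*√2 (Y(z) = √(5 - 7) = √(-2) = I*√2)
b(g, t) = 1/206 (b(g, t) = g/(((103 + 0)*(g + g))) = g/((103*(2*g))) = g/((206*g)) = g*(1/(206*g)) = 1/206)
b(-90, 68)*(Y(3) + 2)² = (I*√2 + 2)²/206 = (2 + I*√2)²/206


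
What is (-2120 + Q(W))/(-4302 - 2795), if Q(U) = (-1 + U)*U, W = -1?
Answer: 2118/7097 ≈ 0.29844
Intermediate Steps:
Q(U) = U*(-1 + U)
(-2120 + Q(W))/(-4302 - 2795) = (-2120 - (-1 - 1))/(-4302 - 2795) = (-2120 - 1*(-2))/(-7097) = (-2120 + 2)*(-1/7097) = -2118*(-1/7097) = 2118/7097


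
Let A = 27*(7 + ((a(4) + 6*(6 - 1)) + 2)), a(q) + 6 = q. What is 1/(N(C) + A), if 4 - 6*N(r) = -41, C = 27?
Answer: 2/2013 ≈ 0.00099354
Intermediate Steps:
a(q) = -6 + q
N(r) = 15/2 (N(r) = ⅔ - ⅙*(-41) = ⅔ + 41/6 = 15/2)
A = 999 (A = 27*(7 + (((-6 + 4) + 6*(6 - 1)) + 2)) = 27*(7 + ((-2 + 6*5) + 2)) = 27*(7 + ((-2 + 30) + 2)) = 27*(7 + (28 + 2)) = 27*(7 + 30) = 27*37 = 999)
1/(N(C) + A) = 1/(15/2 + 999) = 1/(2013/2) = 2/2013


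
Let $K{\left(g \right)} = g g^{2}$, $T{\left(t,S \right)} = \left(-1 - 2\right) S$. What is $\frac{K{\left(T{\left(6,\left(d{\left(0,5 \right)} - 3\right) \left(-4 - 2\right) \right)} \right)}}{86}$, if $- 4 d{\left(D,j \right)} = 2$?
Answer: $- \frac{250047}{86} \approx -2907.5$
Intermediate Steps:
$d{\left(D,j \right)} = - \frac{1}{2}$ ($d{\left(D,j \right)} = \left(- \frac{1}{4}\right) 2 = - \frac{1}{2}$)
$T{\left(t,S \right)} = - 3 S$ ($T{\left(t,S \right)} = \left(-1 - 2\right) S = - 3 S$)
$K{\left(g \right)} = g^{3}$
$\frac{K{\left(T{\left(6,\left(d{\left(0,5 \right)} - 3\right) \left(-4 - 2\right) \right)} \right)}}{86} = \frac{\left(- 3 \left(- \frac{1}{2} - 3\right) \left(-4 - 2\right)\right)^{3}}{86} = \left(- 3 \left(\left(- \frac{7}{2}\right) \left(-6\right)\right)\right)^{3} \cdot \frac{1}{86} = \left(\left(-3\right) 21\right)^{3} \cdot \frac{1}{86} = \left(-63\right)^{3} \cdot \frac{1}{86} = \left(-250047\right) \frac{1}{86} = - \frac{250047}{86}$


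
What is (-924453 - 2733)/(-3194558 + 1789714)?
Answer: 463593/702422 ≈ 0.65999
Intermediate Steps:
(-924453 - 2733)/(-3194558 + 1789714) = -927186/(-1404844) = -927186*(-1/1404844) = 463593/702422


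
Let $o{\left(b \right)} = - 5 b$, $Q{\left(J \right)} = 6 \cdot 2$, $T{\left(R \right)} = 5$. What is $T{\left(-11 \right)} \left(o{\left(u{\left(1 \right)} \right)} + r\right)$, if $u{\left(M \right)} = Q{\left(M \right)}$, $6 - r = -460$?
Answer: $2030$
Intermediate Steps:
$r = 466$ ($r = 6 - -460 = 6 + 460 = 466$)
$Q{\left(J \right)} = 12$
$u{\left(M \right)} = 12$
$T{\left(-11 \right)} \left(o{\left(u{\left(1 \right)} \right)} + r\right) = 5 \left(\left(-5\right) 12 + 466\right) = 5 \left(-60 + 466\right) = 5 \cdot 406 = 2030$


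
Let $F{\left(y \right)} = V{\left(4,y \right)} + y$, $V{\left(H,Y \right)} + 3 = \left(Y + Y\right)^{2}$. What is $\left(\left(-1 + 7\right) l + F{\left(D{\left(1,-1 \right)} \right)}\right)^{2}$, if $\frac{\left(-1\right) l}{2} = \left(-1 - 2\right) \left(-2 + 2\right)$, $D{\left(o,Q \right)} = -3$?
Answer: $900$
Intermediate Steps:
$l = 0$ ($l = - 2 \left(-1 - 2\right) \left(-2 + 2\right) = - 2 \left(\left(-3\right) 0\right) = \left(-2\right) 0 = 0$)
$V{\left(H,Y \right)} = -3 + 4 Y^{2}$ ($V{\left(H,Y \right)} = -3 + \left(Y + Y\right)^{2} = -3 + \left(2 Y\right)^{2} = -3 + 4 Y^{2}$)
$F{\left(y \right)} = -3 + y + 4 y^{2}$ ($F{\left(y \right)} = \left(-3 + 4 y^{2}\right) + y = -3 + y + 4 y^{2}$)
$\left(\left(-1 + 7\right) l + F{\left(D{\left(1,-1 \right)} \right)}\right)^{2} = \left(\left(-1 + 7\right) 0 - \left(6 - 36\right)\right)^{2} = \left(6 \cdot 0 - -30\right)^{2} = \left(0 - -30\right)^{2} = \left(0 + 30\right)^{2} = 30^{2} = 900$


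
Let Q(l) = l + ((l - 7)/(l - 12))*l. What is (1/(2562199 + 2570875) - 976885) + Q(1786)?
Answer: -4431506830065397/4553036638 ≈ -9.7331e+5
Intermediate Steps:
Q(l) = l + l*(-7 + l)/(-12 + l) (Q(l) = l + ((-7 + l)/(-12 + l))*l = l + l*(-7 + l)/(-12 + l))
(1/(2562199 + 2570875) - 976885) + Q(1786) = (1/(2562199 + 2570875) - 976885) + 1786*(-19 + 2*1786)/(-12 + 1786) = (1/5133074 - 976885) + 1786*(-19 + 3572)/1774 = (1/5133074 - 976885) + 1786*(1/1774)*3553 = -5014422994489/5133074 + 3172829/887 = -4431506830065397/4553036638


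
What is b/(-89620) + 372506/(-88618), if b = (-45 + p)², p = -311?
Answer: -5576884821/992743145 ≈ -5.6177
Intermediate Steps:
b = 126736 (b = (-45 - 311)² = (-356)² = 126736)
b/(-89620) + 372506/(-88618) = 126736/(-89620) + 372506/(-88618) = 126736*(-1/89620) + 372506*(-1/88618) = -31684/22405 - 186253/44309 = -5576884821/992743145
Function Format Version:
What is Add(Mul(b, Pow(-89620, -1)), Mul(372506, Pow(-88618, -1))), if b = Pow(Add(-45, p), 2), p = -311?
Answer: Rational(-5576884821, 992743145) ≈ -5.6177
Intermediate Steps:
b = 126736 (b = Pow(Add(-45, -311), 2) = Pow(-356, 2) = 126736)
Add(Mul(b, Pow(-89620, -1)), Mul(372506, Pow(-88618, -1))) = Add(Mul(126736, Pow(-89620, -1)), Mul(372506, Pow(-88618, -1))) = Add(Mul(126736, Rational(-1, 89620)), Mul(372506, Rational(-1, 88618))) = Add(Rational(-31684, 22405), Rational(-186253, 44309)) = Rational(-5576884821, 992743145)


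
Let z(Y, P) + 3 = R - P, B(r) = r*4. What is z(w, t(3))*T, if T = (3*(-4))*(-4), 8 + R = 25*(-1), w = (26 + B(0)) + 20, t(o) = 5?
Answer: -1968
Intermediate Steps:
B(r) = 4*r
w = 46 (w = (26 + 4*0) + 20 = (26 + 0) + 20 = 26 + 20 = 46)
R = -33 (R = -8 + 25*(-1) = -8 - 25 = -33)
z(Y, P) = -36 - P (z(Y, P) = -3 + (-33 - P) = -36 - P)
T = 48 (T = -12*(-4) = 48)
z(w, t(3))*T = (-36 - 1*5)*48 = (-36 - 5)*48 = -41*48 = -1968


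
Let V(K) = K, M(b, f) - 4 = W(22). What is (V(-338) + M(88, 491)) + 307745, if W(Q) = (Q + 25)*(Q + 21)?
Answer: 309432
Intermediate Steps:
W(Q) = (21 + Q)*(25 + Q) (W(Q) = (25 + Q)*(21 + Q) = (21 + Q)*(25 + Q))
M(b, f) = 2025 (M(b, f) = 4 + (525 + 22² + 46*22) = 4 + (525 + 484 + 1012) = 4 + 2021 = 2025)
(V(-338) + M(88, 491)) + 307745 = (-338 + 2025) + 307745 = 1687 + 307745 = 309432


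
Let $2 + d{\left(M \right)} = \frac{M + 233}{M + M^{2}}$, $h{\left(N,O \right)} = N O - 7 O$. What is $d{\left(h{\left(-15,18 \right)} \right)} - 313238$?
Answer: $- \frac{48997000963}{156420} \approx -3.1324 \cdot 10^{5}$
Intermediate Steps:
$h{\left(N,O \right)} = - 7 O + N O$
$d{\left(M \right)} = -2 + \frac{233 + M}{M + M^{2}}$ ($d{\left(M \right)} = -2 + \frac{M + 233}{M + M^{2}} = -2 + \frac{233 + M}{M + M^{2}}$)
$d{\left(h{\left(-15,18 \right)} \right)} - 313238 = \frac{233 - 18 \left(-7 - 15\right) - 2 \left(18 \left(-7 - 15\right)\right)^{2}}{18 \left(-7 - 15\right) \left(1 + 18 \left(-7 - 15\right)\right)} - 313238 = \frac{233 - 18 \left(-22\right) - 2 \left(18 \left(-22\right)\right)^{2}}{18 \left(-22\right) \left(1 + 18 \left(-22\right)\right)} - 313238 = \frac{233 - -396 - 2 \left(-396\right)^{2}}{\left(-396\right) \left(1 - 396\right)} - 313238 = - \frac{233 + 396 - 313632}{396 \left(-395\right)} - 313238 = \left(- \frac{1}{396}\right) \left(- \frac{1}{395}\right) \left(233 + 396 - 313632\right) - 313238 = \left(- \frac{1}{396}\right) \left(- \frac{1}{395}\right) \left(-313003\right) - 313238 = - \frac{313003}{156420} - 313238 = - \frac{48997000963}{156420}$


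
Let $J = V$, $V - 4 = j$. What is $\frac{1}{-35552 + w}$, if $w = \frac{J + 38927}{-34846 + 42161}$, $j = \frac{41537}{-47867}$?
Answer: $- \frac{6366311}{226301207424} \approx -2.8132 \cdot 10^{-5}$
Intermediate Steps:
$j = - \frac{41537}{47867}$ ($j = 41537 \left(- \frac{1}{47867}\right) = - \frac{41537}{47867} \approx -0.86776$)
$V = \frac{149931}{47867}$ ($V = 4 - \frac{41537}{47867} = \frac{149931}{47867} \approx 3.1322$)
$J = \frac{149931}{47867} \approx 3.1322$
$w = \frac{33881248}{6366311}$ ($w = \frac{\frac{149931}{47867} + 38927}{-34846 + 42161} = \frac{1863468640}{47867 \cdot 7315} = \frac{1863468640}{47867} \cdot \frac{1}{7315} = \frac{33881248}{6366311} \approx 5.322$)
$\frac{1}{-35552 + w} = \frac{1}{-35552 + \frac{33881248}{6366311}} = \frac{1}{- \frac{226301207424}{6366311}} = - \frac{6366311}{226301207424}$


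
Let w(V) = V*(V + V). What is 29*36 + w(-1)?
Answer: 1046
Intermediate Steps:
w(V) = 2*V² (w(V) = V*(2*V) = 2*V²)
29*36 + w(-1) = 29*36 + 2*(-1)² = 1044 + 2*1 = 1044 + 2 = 1046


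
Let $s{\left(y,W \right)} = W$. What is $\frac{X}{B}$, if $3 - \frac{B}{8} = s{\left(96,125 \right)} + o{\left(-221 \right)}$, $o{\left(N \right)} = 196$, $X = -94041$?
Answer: $\frac{31347}{848} \approx 36.966$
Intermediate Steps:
$B = -2544$ ($B = 24 - 8 \left(125 + 196\right) = 24 - 2568 = -2544$)
$\frac{X}{B} = - \frac{94041}{-2544} = \left(-94041\right) \left(- \frac{1}{2544}\right) = \frac{31347}{848}$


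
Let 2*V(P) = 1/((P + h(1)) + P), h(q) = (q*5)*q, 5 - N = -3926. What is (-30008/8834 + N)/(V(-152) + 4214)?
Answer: 10374237354/11130711907 ≈ 0.93204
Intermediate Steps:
N = 3931 (N = 5 - 1*(-3926) = 5 + 3926 = 3931)
h(q) = 5*q**2 (h(q) = (5*q)*q = 5*q**2)
V(P) = 1/(2*(5 + 2*P)) (V(P) = 1/(2*((P + 5*1**2) + P)) = 1/(2*((P + 5*1) + P)) = 1/(2*((P + 5) + P)) = 1/(2*((5 + P) + P)) = 1/(2*(5 + 2*P)))
(-30008/8834 + N)/(V(-152) + 4214) = (-30008/8834 + 3931)/(1/(2*(5 + 2*(-152))) + 4214) = (-30008*1/8834 + 3931)/(1/(2*(5 - 304)) + 4214) = (-15004/4417 + 3931)/((1/2)/(-299) + 4214) = 17348223/(4417*((1/2)*(-1/299) + 4214)) = 17348223/(4417*(-1/598 + 4214)) = 17348223/(4417*(2519971/598)) = (17348223/4417)*(598/2519971) = 10374237354/11130711907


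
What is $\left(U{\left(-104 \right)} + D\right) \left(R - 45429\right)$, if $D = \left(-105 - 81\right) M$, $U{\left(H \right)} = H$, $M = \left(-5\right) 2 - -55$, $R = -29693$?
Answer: $636583828$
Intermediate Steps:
$M = 45$ ($M = -10 + 55 = 45$)
$D = -8370$ ($D = \left(-105 - 81\right) 45 = \left(-186\right) 45 = -8370$)
$\left(U{\left(-104 \right)} + D\right) \left(R - 45429\right) = \left(-104 - 8370\right) \left(-29693 - 45429\right) = \left(-8474\right) \left(-75122\right) = 636583828$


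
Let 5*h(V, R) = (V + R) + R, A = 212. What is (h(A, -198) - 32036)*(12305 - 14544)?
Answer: 359054996/5 ≈ 7.1811e+7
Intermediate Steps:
h(V, R) = V/5 + 2*R/5 (h(V, R) = ((V + R) + R)/5 = ((R + V) + R)/5 = (V + 2*R)/5 = V/5 + 2*R/5)
(h(A, -198) - 32036)*(12305 - 14544) = (((⅕)*212 + (⅖)*(-198)) - 32036)*(12305 - 14544) = ((212/5 - 396/5) - 32036)*(-2239) = (-184/5 - 32036)*(-2239) = -160364/5*(-2239) = 359054996/5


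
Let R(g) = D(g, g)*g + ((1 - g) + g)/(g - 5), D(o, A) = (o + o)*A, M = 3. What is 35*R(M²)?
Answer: 204155/4 ≈ 51039.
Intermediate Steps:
D(o, A) = 2*A*o (D(o, A) = (2*o)*A = 2*A*o)
R(g) = 1/(-5 + g) + 2*g³ (R(g) = (2*g*g)*g + ((1 - g) + g)/(g - 5) = (2*g²)*g + 1/(-5 + g) = 2*g³ + 1/(-5 + g) = 1/(-5 + g) + 2*g³)
35*R(M²) = 35*((1 - 10*(3²)³ + 2*(3²)⁴)/(-5 + 3²)) = 35*((1 - 10*9³ + 2*9⁴)/(-5 + 9)) = 35*((1 - 10*729 + 2*6561)/4) = 35*((1 - 7290 + 13122)/4) = 35*((¼)*5833) = 35*(5833/4) = 204155/4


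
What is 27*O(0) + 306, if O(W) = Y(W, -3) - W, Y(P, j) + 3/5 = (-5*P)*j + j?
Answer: 1044/5 ≈ 208.80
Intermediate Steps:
Y(P, j) = -⅗ + j - 5*P*j (Y(P, j) = -⅗ + ((-5*P)*j + j) = -⅗ + (-5*P*j + j) = -⅗ + (j - 5*P*j) = -⅗ + j - 5*P*j)
O(W) = -18/5 + 14*W (O(W) = (-⅗ - 3 - 5*W*(-3)) - W = (-⅗ - 3 + 15*W) - W = (-18/5 + 15*W) - W = -18/5 + 14*W)
27*O(0) + 306 = 27*(-18/5 + 14*0) + 306 = 27*(-18/5 + 0) + 306 = 27*(-18/5) + 306 = -486/5 + 306 = 1044/5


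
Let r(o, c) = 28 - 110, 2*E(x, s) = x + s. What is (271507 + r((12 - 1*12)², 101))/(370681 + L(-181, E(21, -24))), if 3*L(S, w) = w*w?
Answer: 1085700/1482727 ≈ 0.73223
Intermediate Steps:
E(x, s) = s/2 + x/2 (E(x, s) = (x + s)/2 = (s + x)/2 = s/2 + x/2)
L(S, w) = w²/3 (L(S, w) = (w*w)/3 = w²/3)
r(o, c) = -82
(271507 + r((12 - 1*12)², 101))/(370681 + L(-181, E(21, -24))) = (271507 - 82)/(370681 + ((½)*(-24) + (½)*21)²/3) = 271425/(370681 + (-12 + 21/2)²/3) = 271425/(370681 + (-3/2)²/3) = 271425/(370681 + (⅓)*(9/4)) = 271425/(370681 + ¾) = 271425/(1482727/4) = 271425*(4/1482727) = 1085700/1482727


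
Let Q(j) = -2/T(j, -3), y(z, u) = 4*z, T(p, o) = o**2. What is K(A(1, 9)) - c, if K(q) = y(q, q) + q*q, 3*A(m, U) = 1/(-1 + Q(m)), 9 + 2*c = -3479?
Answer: 210901/121 ≈ 1743.0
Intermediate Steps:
c = -1744 (c = -9/2 + (1/2)*(-3479) = -9/2 - 3479/2 = -1744)
Q(j) = -2/9 (Q(j) = -2/((-3)**2) = -2/9)
A(m, U) = -3/11 (A(m, U) = 1/(3*(-1 - 2/9)) = 1/(3*(-11/9)) = (1/3)*(-9/11) = -3/11)
K(q) = q**2 + 4*q (K(q) = 4*q + q*q = 4*q + q**2 = q**2 + 4*q)
K(A(1, 9)) - c = -3*(4 - 3/11)/11 - 1*(-1744) = -3/11*41/11 + 1744 = -123/121 + 1744 = 210901/121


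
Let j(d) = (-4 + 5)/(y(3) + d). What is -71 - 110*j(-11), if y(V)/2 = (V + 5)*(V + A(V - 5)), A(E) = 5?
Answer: -8417/117 ≈ -71.940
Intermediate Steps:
y(V) = 2*(5 + V)**2 (y(V) = 2*((V + 5)*(V + 5)) = 2*((5 + V)*(5 + V)) = 2*(5 + V)**2)
j(d) = 1/(128 + d) (j(d) = (-4 + 5)/((50 + 2*3**2 + 20*3) + d) = 1/((50 + 2*9 + 60) + d) = 1/((50 + 18 + 60) + d) = 1/(128 + d))
-71 - 110*j(-11) = -71 - 110/(128 - 11) = -71 - 110/117 = -8417/117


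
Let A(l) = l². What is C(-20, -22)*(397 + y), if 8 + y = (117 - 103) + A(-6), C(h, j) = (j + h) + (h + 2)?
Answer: -26340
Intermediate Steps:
C(h, j) = 2 + j + 2*h (C(h, j) = (h + j) + (2 + h) = 2 + j + 2*h)
y = 42 (y = -8 + ((117 - 103) + (-6)²) = -8 + (14 + 36) = -8 + 50 = 42)
C(-20, -22)*(397 + y) = (2 - 22 + 2*(-20))*(397 + 42) = (2 - 22 - 40)*439 = -60*439 = -26340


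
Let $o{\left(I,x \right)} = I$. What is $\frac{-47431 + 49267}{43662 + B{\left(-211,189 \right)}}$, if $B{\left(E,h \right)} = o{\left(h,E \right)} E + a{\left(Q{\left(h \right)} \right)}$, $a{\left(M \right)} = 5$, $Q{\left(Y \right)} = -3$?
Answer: $\frac{459}{947} \approx 0.48469$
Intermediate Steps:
$B{\left(E,h \right)} = 5 + E h$ ($B{\left(E,h \right)} = h E + 5 = E h + 5 = 5 + E h$)
$\frac{-47431 + 49267}{43662 + B{\left(-211,189 \right)}} = \frac{-47431 + 49267}{43662 + \left(5 - 39879\right)} = \frac{1836}{43662 + \left(5 - 39879\right)} = \frac{1836}{43662 - 39874} = \frac{1836}{3788} = 1836 \cdot \frac{1}{3788} = \frac{459}{947}$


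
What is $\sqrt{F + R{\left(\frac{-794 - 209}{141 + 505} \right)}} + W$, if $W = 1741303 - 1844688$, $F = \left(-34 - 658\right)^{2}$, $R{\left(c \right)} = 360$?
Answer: $-103385 + 2 \sqrt{119806} \approx -1.0269 \cdot 10^{5}$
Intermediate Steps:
$F = 478864$ ($F = \left(-692\right)^{2} = 478864$)
$W = -103385$ ($W = 1741303 - 1844688 = -103385$)
$\sqrt{F + R{\left(\frac{-794 - 209}{141 + 505} \right)}} + W = \sqrt{478864 + 360} - 103385 = \sqrt{479224} - 103385 = 2 \sqrt{119806} - 103385 = -103385 + 2 \sqrt{119806}$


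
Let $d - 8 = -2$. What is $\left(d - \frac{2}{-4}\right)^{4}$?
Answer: $\frac{28561}{16} \approx 1785.1$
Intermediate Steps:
$d = 6$ ($d = 8 - 2 = 6$)
$\left(d - \frac{2}{-4}\right)^{4} = \left(6 - \frac{2}{-4}\right)^{4} = \left(6 - - \frac{1}{2}\right)^{4} = \left(6 + \frac{1}{2}\right)^{4} = \left(\frac{13}{2}\right)^{4} = \frac{28561}{16}$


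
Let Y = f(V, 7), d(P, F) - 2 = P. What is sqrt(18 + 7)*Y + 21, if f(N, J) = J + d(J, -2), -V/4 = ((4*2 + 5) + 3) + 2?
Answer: 101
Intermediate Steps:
d(P, F) = 2 + P
V = -72 (V = -4*(((4*2 + 5) + 3) + 2) = -4*(((8 + 5) + 3) + 2) = -4*((13 + 3) + 2) = -4*(16 + 2) = -4*18 = -72)
f(N, J) = 2 + 2*J (f(N, J) = J + (2 + J) = 2 + 2*J)
Y = 16 (Y = 2 + 2*7 = 2 + 14 = 16)
sqrt(18 + 7)*Y + 21 = sqrt(18 + 7)*16 + 21 = sqrt(25)*16 + 21 = 5*16 + 21 = 80 + 21 = 101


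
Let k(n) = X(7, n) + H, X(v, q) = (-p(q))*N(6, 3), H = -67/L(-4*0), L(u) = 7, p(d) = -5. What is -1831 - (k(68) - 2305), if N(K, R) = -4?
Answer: 3525/7 ≈ 503.57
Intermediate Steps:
H = -67/7 ≈ -9.5714
X(v, q) = -20 (X(v, q) = -1*(-5)*(-4) = 5*(-4) = -20)
k(n) = -207/7 (k(n) = -20 - 67/7 = -207/7)
-1831 - (k(68) - 2305) = -1831 - (-207/7 - 2305) = -1831 - 1*(-16342/7) = -1831 + 16342/7 = 3525/7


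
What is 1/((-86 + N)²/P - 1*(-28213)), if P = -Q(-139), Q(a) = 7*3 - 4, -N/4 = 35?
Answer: 17/428545 ≈ 3.9669e-5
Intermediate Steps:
N = -140 (N = -4*35 = -140)
Q(a) = 17 (Q(a) = 21 - 4 = 17)
P = -17 (P = -1*17 = -17)
1/((-86 + N)²/P - 1*(-28213)) = 1/((-86 - 140)²/(-17) - 1*(-28213)) = 1/((-226)²*(-1/17) + 28213) = 1/(51076*(-1/17) + 28213) = 1/(-51076/17 + 28213) = 1/(428545/17) = 17/428545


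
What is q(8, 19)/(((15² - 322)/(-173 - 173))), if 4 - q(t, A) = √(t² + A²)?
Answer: 1384/97 - 1730*√17/97 ≈ -59.268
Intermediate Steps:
q(t, A) = 4 - √(A² + t²) (q(t, A) = 4 - √(t² + A²) = 4 - √(A² + t²))
q(8, 19)/(((15² - 322)/(-173 - 173))) = (4 - √(19² + 8²))/(((15² - 322)/(-173 - 173))) = (4 - √(361 + 64))/(((225 - 322)/(-346))) = (4 - √425)/((-97*(-1/346))) = (4 - 5*√17)/(97/346) = (4 - 5*√17)*(346/97) = 1384/97 - 1730*√17/97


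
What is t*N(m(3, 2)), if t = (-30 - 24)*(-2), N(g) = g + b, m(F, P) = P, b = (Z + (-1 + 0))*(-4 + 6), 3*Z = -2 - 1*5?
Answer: -504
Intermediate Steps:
Z = -7/3 (Z = (-2 - 1*5)/3 = (-2 - 5)/3 = (1/3)*(-7) = -7/3 ≈ -2.3333)
b = -20/3 (b = (-7/3 + (-1 + 0))*(-4 + 6) = (-7/3 - 1)*2 = -10/3*2 = -20/3 ≈ -6.6667)
N(g) = -20/3 + g (N(g) = g - 20/3 = -20/3 + g)
t = 108 (t = -54*(-2) = 108)
t*N(m(3, 2)) = 108*(-20/3 + 2) = 108*(-14/3) = -504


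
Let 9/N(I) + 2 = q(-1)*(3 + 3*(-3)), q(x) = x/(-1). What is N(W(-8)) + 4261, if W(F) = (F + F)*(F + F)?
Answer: 34079/8 ≈ 4259.9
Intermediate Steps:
q(x) = -x (q(x) = x*(-1) = -x)
W(F) = 4*F² (W(F) = (2*F)*(2*F) = 4*F²)
N(I) = -9/8 (N(I) = 9/(-2 + (-1*(-1))*(3 + 3*(-3))) = 9/(-2 + 1*(3 - 9)) = 9/(-2 + 1*(-6)) = 9/(-2 - 6) = 9/(-8) = 9*(-⅛) = -9/8)
N(W(-8)) + 4261 = -9/8 + 4261 = 34079/8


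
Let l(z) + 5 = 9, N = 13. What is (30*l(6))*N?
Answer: 1560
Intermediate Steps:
l(z) = 4 (l(z) = -5 + 9 = 4)
(30*l(6))*N = (30*4)*13 = 120*13 = 1560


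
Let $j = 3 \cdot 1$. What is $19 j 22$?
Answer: $1254$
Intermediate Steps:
$j = 3$
$19 j 22 = 19 \cdot 3 \cdot 22 = 57 \cdot 22 = 1254$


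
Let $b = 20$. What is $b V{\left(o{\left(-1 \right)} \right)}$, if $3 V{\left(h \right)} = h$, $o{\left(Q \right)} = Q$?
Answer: $- \frac{20}{3} \approx -6.6667$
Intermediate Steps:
$V{\left(h \right)} = \frac{h}{3}$
$b V{\left(o{\left(-1 \right)} \right)} = 20 \cdot \frac{1}{3} \left(-1\right) = 20 \left(- \frac{1}{3}\right) = - \frac{20}{3}$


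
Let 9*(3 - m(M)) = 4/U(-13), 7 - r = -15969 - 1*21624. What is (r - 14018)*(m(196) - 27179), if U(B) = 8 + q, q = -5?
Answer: -17303433992/27 ≈ -6.4087e+8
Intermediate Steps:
r = 37600 (r = 7 - (-15969 - 1*21624) = 7 - (-15969 - 21624) = 7 - 1*(-37593) = 7 + 37593 = 37600)
U(B) = 3 (U(B) = 8 - 5 = 3)
m(M) = 77/27 (m(M) = 3 - 4/(9*3) = 3 - ⅑*4/3 = 3 - 4/27 = 77/27)
(r - 14018)*(m(196) - 27179) = (37600 - 14018)*(77/27 - 27179) = 23582*(-733756/27) = -17303433992/27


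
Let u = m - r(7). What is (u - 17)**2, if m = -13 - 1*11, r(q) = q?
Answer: 2304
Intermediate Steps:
m = -24 (m = -13 - 11 = -24)
u = -31 (u = -24 - 1*7 = -24 - 7 = -31)
(u - 17)**2 = (-31 - 17)**2 = (-48)**2 = 2304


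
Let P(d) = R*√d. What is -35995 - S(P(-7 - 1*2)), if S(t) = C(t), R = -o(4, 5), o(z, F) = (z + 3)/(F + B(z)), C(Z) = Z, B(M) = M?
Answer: -35995 + 7*I/3 ≈ -35995.0 + 2.3333*I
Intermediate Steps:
o(z, F) = (3 + z)/(F + z) (o(z, F) = (z + 3)/(F + z) = (3 + z)/(F + z))
R = -7/9 (R = -(3 + 4)/(5 + 4) = -7/9 ≈ -0.77778)
P(d) = -7*√d/9
S(t) = t
-35995 - S(P(-7 - 1*2)) = -35995 - (-7)*√(-7 - 1*2)/9 = -35995 - (-7)*√(-7 - 2)/9 = -35995 - (-7)*√(-9)/9 = -35995 - (-7)*3*I/9 = -35995 - (-7)*I/3 = -35995 + 7*I/3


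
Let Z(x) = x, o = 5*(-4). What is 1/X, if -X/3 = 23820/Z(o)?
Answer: 1/3573 ≈ 0.00027988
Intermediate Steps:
o = -20
X = 3573 (X = -71460/(-20) = -71460*(-1)/20 = -3*(-1191) = 3573)
1/X = 1/3573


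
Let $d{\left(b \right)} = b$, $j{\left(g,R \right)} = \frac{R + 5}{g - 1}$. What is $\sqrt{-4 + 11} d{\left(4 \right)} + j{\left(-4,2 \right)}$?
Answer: $- \frac{7}{5} + 4 \sqrt{7} \approx 9.183$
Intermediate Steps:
$j{\left(g,R \right)} = \frac{5 + R}{-1 + g}$
$\sqrt{-4 + 11} d{\left(4 \right)} + j{\left(-4,2 \right)} = \sqrt{-4 + 11} \cdot 4 + \frac{5 + 2}{-1 - 4} = \sqrt{7} \cdot 4 + \frac{1}{-5} \cdot 7 = 4 \sqrt{7} - \frac{7}{5} = - \frac{7}{5} + 4 \sqrt{7}$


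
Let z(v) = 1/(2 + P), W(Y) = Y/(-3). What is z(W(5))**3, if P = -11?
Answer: -1/729 ≈ -0.0013717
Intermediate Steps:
W(Y) = -Y/3 (W(Y) = Y*(-1/3) = -Y/3)
z(v) = -1/9 (z(v) = 1/(2 - 11) = 1/(-9) = -1/9)
z(W(5))**3 = (-1/9)**3 = -1/729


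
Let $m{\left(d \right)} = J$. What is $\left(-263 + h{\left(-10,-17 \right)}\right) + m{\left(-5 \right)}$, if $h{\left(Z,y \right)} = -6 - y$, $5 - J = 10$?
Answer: $-257$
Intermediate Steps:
$J = -5$ ($J = 5 - 10 = -5$)
$m{\left(d \right)} = -5$
$\left(-263 + h{\left(-10,-17 \right)}\right) + m{\left(-5 \right)} = \left(-263 - -11\right) - 5 = \left(-263 + \left(-6 + 17\right)\right) - 5 = \left(-263 + 11\right) - 5 = -252 - 5 = -257$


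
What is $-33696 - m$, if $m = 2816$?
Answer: $-36512$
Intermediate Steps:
$-33696 - m = -33696 - 2816 = -36512$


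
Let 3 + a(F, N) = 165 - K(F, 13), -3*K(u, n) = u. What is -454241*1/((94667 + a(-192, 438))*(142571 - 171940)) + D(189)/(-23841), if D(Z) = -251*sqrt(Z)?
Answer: 454241/2783153285 + 251*sqrt(21)/7947 ≈ 0.14490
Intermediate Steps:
K(u, n) = -u/3
a(F, N) = 162 + F/3 (a(F, N) = -3 + (165 - (-1)*F/3) = -3 + (165 + F/3) = 162 + F/3)
-454241*1/((94667 + a(-192, 438))*(142571 - 171940)) + D(189)/(-23841) = -454241*1/((94667 + (162 + (1/3)*(-192)))*(142571 - 171940)) - 753*sqrt(21)/(-23841) = -454241*(-1/(29369*(94667 + (162 - 64)))) - 753*sqrt(21)*(-1/23841) = -454241*(-1/(29369*(94667 + 98))) - 753*sqrt(21)*(-1/23841) = -454241/(94765*(-29369)) + 251*sqrt(21)/7947 = -454241/(-2783153285) + 251*sqrt(21)/7947 = -454241*(-1/2783153285) + 251*sqrt(21)/7947 = 454241/2783153285 + 251*sqrt(21)/7947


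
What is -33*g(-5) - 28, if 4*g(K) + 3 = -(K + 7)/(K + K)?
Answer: -49/10 ≈ -4.9000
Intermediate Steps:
g(K) = -3/4 - (7 + K)/(8*K) (g(K) = -3/4 + (-(K + 7)/(K + K))/4 = -3/4 + (-(7 + K)/(2*K))/4 = -3/4 - (7 + K)/(8*K))
-33*g(-5) - 28 = -231*(-1 - 1*(-5))/(8*(-5)) - 28 = -231*(-1)*(-1 + 5)/(8*5) - 28 = -231*(-1)*4/(8*5) - 28 = -33*(-7/10) - 28 = 231/10 - 28 = -49/10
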